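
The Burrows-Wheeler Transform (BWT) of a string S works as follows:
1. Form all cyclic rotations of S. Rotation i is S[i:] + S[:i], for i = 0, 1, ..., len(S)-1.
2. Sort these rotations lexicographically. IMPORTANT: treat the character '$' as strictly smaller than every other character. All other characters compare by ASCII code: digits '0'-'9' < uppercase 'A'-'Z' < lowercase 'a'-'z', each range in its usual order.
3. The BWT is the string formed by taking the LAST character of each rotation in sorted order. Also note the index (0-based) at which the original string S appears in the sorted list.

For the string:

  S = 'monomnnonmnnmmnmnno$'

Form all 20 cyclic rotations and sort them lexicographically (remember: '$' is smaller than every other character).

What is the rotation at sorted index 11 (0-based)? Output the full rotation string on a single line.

Answer: nno$monomnnonmnnmmnm

Derivation:
All 20 rotations (rotation i = S[i:]+S[:i]):
  rot[0] = monomnnonmnnmmnmnno$
  rot[1] = onomnnonmnnmmnmnno$m
  rot[2] = nomnnonmnnmmnmnno$mo
  rot[3] = omnnonmnnmmnmnno$mon
  rot[4] = mnnonmnnmmnmnno$mono
  rot[5] = nnonmnnmmnmnno$monom
  rot[6] = nonmnnmmnmnno$monomn
  rot[7] = onmnnmmnmnno$monomnn
  rot[8] = nmnnmmnmnno$monomnno
  rot[9] = mnnmmnmnno$monomnnon
  rot[10] = nnmmnmnno$monomnnonm
  rot[11] = nmmnmnno$monomnnonmn
  rot[12] = mmnmnno$monomnnonmnn
  rot[13] = mnmnno$monomnnonmnnm
  rot[14] = nmnno$monomnnonmnnmm
  rot[15] = mnno$monomnnonmnnmmn
  rot[16] = nno$monomnnonmnnmmnm
  rot[17] = no$monomnnonmnnmmnmn
  rot[18] = o$monomnnonmnnmmnmnn
  rot[19] = $monomnnonmnnmmnmnno
Sorted (with $ < everything):
  sorted[0] = $monomnnonmnnmmnmnno
  sorted[1] = mmnmnno$monomnnonmnn
  sorted[2] = mnmnno$monomnnonmnnm
  sorted[3] = mnnmmnmnno$monomnnon
  sorted[4] = mnno$monomnnonmnnmmn
  sorted[5] = mnnonmnnmmnmnno$mono
  sorted[6] = monomnnonmnnmmnmnno$
  sorted[7] = nmmnmnno$monomnnonmn
  sorted[8] = nmnnmmnmnno$monomnno
  sorted[9] = nmnno$monomnnonmnnmm
  sorted[10] = nnmmnmnno$monomnnonm
  sorted[11] = nno$monomnnonmnnmmnm
  sorted[12] = nnonmnnmmnmnno$monom
  sorted[13] = no$monomnnonmnnmmnmn
  sorted[14] = nomnnonmnnmmnmnno$mo
  sorted[15] = nonmnnmmnmnno$monomn
  sorted[16] = o$monomnnonmnnmmnmnn
  sorted[17] = omnnonmnnmmnmnno$mon
  sorted[18] = onmnnmmnmnno$monomnn
  sorted[19] = onomnnonmnnmmnmnno$m
sorted[11] = nno$monomnnonmnnmmnm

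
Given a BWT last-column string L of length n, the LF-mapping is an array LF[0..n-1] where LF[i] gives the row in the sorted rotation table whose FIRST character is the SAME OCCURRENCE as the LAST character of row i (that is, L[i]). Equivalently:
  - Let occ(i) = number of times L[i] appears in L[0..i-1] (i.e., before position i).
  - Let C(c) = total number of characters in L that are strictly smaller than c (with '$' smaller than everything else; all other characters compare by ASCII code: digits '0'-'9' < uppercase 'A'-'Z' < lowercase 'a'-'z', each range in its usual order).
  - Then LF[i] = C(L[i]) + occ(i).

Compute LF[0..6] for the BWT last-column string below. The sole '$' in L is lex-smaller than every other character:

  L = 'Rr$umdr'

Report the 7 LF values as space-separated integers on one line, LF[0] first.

Answer: 1 4 0 6 3 2 5

Derivation:
Char counts: '$':1, 'R':1, 'd':1, 'm':1, 'r':2, 'u':1
C (first-col start): C('$')=0, C('R')=1, C('d')=2, C('m')=3, C('r')=4, C('u')=6
L[0]='R': occ=0, LF[0]=C('R')+0=1+0=1
L[1]='r': occ=0, LF[1]=C('r')+0=4+0=4
L[2]='$': occ=0, LF[2]=C('$')+0=0+0=0
L[3]='u': occ=0, LF[3]=C('u')+0=6+0=6
L[4]='m': occ=0, LF[4]=C('m')+0=3+0=3
L[5]='d': occ=0, LF[5]=C('d')+0=2+0=2
L[6]='r': occ=1, LF[6]=C('r')+1=4+1=5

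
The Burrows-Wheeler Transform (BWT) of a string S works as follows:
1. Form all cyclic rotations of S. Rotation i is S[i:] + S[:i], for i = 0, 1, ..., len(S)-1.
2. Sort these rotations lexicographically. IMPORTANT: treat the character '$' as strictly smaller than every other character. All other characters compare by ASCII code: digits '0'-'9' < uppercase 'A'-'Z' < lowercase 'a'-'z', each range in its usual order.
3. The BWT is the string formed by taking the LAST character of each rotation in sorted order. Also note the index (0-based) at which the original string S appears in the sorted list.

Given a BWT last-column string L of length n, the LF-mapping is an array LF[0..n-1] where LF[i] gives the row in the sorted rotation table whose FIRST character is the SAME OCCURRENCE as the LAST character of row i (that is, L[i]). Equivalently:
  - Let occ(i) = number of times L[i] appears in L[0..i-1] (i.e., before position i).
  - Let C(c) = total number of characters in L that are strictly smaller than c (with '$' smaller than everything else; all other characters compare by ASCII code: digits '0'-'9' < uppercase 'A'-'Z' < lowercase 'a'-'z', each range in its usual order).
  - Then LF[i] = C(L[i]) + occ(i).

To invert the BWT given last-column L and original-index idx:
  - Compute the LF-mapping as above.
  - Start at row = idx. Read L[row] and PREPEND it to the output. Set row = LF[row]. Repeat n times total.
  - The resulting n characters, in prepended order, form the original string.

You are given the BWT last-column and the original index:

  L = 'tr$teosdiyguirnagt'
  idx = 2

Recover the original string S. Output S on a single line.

Answer: disintegratyogurt$

Derivation:
LF mapping: 13 10 0 14 3 9 12 2 6 17 4 16 7 11 8 1 5 15
Walk LF starting at row 2, prepending L[row]:
  step 1: row=2, L[2]='$', prepend. Next row=LF[2]=0
  step 2: row=0, L[0]='t', prepend. Next row=LF[0]=13
  step 3: row=13, L[13]='r', prepend. Next row=LF[13]=11
  step 4: row=11, L[11]='u', prepend. Next row=LF[11]=16
  step 5: row=16, L[16]='g', prepend. Next row=LF[16]=5
  step 6: row=5, L[5]='o', prepend. Next row=LF[5]=9
  step 7: row=9, L[9]='y', prepend. Next row=LF[9]=17
  step 8: row=17, L[17]='t', prepend. Next row=LF[17]=15
  step 9: row=15, L[15]='a', prepend. Next row=LF[15]=1
  step 10: row=1, L[1]='r', prepend. Next row=LF[1]=10
  step 11: row=10, L[10]='g', prepend. Next row=LF[10]=4
  step 12: row=4, L[4]='e', prepend. Next row=LF[4]=3
  step 13: row=3, L[3]='t', prepend. Next row=LF[3]=14
  step 14: row=14, L[14]='n', prepend. Next row=LF[14]=8
  step 15: row=8, L[8]='i', prepend. Next row=LF[8]=6
  step 16: row=6, L[6]='s', prepend. Next row=LF[6]=12
  step 17: row=12, L[12]='i', prepend. Next row=LF[12]=7
  step 18: row=7, L[7]='d', prepend. Next row=LF[7]=2
Reversed output: disintegratyogurt$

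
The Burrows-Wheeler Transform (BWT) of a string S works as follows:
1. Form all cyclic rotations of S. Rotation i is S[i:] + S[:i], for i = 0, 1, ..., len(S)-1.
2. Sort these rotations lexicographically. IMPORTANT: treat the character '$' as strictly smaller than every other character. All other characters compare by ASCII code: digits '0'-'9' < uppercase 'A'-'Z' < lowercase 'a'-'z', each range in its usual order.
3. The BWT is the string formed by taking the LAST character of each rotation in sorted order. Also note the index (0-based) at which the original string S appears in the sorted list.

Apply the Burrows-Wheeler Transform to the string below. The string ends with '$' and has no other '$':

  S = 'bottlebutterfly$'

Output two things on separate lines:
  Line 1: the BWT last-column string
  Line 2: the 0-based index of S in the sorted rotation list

Answer: y$eltrtfbettuobl
1

Derivation:
All 16 rotations (rotation i = S[i:]+S[:i]):
  rot[0] = bottlebutterfly$
  rot[1] = ottlebutterfly$b
  rot[2] = ttlebutterfly$bo
  rot[3] = tlebutterfly$bot
  rot[4] = lebutterfly$bott
  rot[5] = ebutterfly$bottl
  rot[6] = butterfly$bottle
  rot[7] = utterfly$bottleb
  rot[8] = tterfly$bottlebu
  rot[9] = terfly$bottlebut
  rot[10] = erfly$bottlebutt
  rot[11] = rfly$bottlebutte
  rot[12] = fly$bottlebutter
  rot[13] = ly$bottlebutterf
  rot[14] = y$bottlebutterfl
  rot[15] = $bottlebutterfly
Sorted (with $ < everything):
  sorted[0] = $bottlebutterfly  (last char: 'y')
  sorted[1] = bottlebutterfly$  (last char: '$')
  sorted[2] = butterfly$bottle  (last char: 'e')
  sorted[3] = ebutterfly$bottl  (last char: 'l')
  sorted[4] = erfly$bottlebutt  (last char: 't')
  sorted[5] = fly$bottlebutter  (last char: 'r')
  sorted[6] = lebutterfly$bott  (last char: 't')
  sorted[7] = ly$bottlebutterf  (last char: 'f')
  sorted[8] = ottlebutterfly$b  (last char: 'b')
  sorted[9] = rfly$bottlebutte  (last char: 'e')
  sorted[10] = terfly$bottlebut  (last char: 't')
  sorted[11] = tlebutterfly$bot  (last char: 't')
  sorted[12] = tterfly$bottlebu  (last char: 'u')
  sorted[13] = ttlebutterfly$bo  (last char: 'o')
  sorted[14] = utterfly$bottleb  (last char: 'b')
  sorted[15] = y$bottlebutterfl  (last char: 'l')
Last column: y$eltrtfbettuobl
Original string S is at sorted index 1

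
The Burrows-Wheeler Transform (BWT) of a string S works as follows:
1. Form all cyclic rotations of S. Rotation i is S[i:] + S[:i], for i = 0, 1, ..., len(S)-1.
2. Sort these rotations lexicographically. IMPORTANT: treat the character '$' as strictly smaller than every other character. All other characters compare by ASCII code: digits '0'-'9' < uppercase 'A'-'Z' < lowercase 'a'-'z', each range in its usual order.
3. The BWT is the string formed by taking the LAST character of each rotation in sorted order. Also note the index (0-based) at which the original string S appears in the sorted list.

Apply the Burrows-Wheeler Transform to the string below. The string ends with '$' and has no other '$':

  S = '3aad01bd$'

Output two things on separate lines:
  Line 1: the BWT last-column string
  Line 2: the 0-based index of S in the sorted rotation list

Answer: dd0$3a1ba
3

Derivation:
All 9 rotations (rotation i = S[i:]+S[:i]):
  rot[0] = 3aad01bd$
  rot[1] = aad01bd$3
  rot[2] = ad01bd$3a
  rot[3] = d01bd$3aa
  rot[4] = 01bd$3aad
  rot[5] = 1bd$3aad0
  rot[6] = bd$3aad01
  rot[7] = d$3aad01b
  rot[8] = $3aad01bd
Sorted (with $ < everything):
  sorted[0] = $3aad01bd  (last char: 'd')
  sorted[1] = 01bd$3aad  (last char: 'd')
  sorted[2] = 1bd$3aad0  (last char: '0')
  sorted[3] = 3aad01bd$  (last char: '$')
  sorted[4] = aad01bd$3  (last char: '3')
  sorted[5] = ad01bd$3a  (last char: 'a')
  sorted[6] = bd$3aad01  (last char: '1')
  sorted[7] = d$3aad01b  (last char: 'b')
  sorted[8] = d01bd$3aa  (last char: 'a')
Last column: dd0$3a1ba
Original string S is at sorted index 3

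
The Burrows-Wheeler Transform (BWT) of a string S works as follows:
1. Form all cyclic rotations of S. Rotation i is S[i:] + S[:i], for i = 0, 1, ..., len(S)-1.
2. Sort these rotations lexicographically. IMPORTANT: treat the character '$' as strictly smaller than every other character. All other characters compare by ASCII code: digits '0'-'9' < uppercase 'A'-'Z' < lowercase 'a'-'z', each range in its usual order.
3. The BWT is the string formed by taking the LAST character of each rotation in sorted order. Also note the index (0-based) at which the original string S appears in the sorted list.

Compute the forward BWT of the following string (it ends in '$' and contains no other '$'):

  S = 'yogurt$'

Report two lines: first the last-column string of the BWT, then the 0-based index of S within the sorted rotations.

Answer: toyurg$
6

Derivation:
All 7 rotations (rotation i = S[i:]+S[:i]):
  rot[0] = yogurt$
  rot[1] = ogurt$y
  rot[2] = gurt$yo
  rot[3] = urt$yog
  rot[4] = rt$yogu
  rot[5] = t$yogur
  rot[6] = $yogurt
Sorted (with $ < everything):
  sorted[0] = $yogurt  (last char: 't')
  sorted[1] = gurt$yo  (last char: 'o')
  sorted[2] = ogurt$y  (last char: 'y')
  sorted[3] = rt$yogu  (last char: 'u')
  sorted[4] = t$yogur  (last char: 'r')
  sorted[5] = urt$yog  (last char: 'g')
  sorted[6] = yogurt$  (last char: '$')
Last column: toyurg$
Original string S is at sorted index 6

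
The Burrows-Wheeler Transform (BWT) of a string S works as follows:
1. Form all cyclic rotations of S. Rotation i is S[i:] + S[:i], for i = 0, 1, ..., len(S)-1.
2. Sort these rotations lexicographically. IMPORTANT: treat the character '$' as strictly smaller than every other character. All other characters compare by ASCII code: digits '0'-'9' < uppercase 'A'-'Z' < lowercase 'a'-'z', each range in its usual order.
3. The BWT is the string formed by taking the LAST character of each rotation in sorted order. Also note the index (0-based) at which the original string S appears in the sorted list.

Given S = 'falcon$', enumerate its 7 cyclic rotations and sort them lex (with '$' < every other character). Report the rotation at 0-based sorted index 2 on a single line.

All 7 rotations (rotation i = S[i:]+S[:i]):
  rot[0] = falcon$
  rot[1] = alcon$f
  rot[2] = lcon$fa
  rot[3] = con$fal
  rot[4] = on$falc
  rot[5] = n$falco
  rot[6] = $falcon
Sorted (with $ < everything):
  sorted[0] = $falcon
  sorted[1] = alcon$f
  sorted[2] = con$fal
  sorted[3] = falcon$
  sorted[4] = lcon$fa
  sorted[5] = n$falco
  sorted[6] = on$falc
sorted[2] = con$fal

Answer: con$fal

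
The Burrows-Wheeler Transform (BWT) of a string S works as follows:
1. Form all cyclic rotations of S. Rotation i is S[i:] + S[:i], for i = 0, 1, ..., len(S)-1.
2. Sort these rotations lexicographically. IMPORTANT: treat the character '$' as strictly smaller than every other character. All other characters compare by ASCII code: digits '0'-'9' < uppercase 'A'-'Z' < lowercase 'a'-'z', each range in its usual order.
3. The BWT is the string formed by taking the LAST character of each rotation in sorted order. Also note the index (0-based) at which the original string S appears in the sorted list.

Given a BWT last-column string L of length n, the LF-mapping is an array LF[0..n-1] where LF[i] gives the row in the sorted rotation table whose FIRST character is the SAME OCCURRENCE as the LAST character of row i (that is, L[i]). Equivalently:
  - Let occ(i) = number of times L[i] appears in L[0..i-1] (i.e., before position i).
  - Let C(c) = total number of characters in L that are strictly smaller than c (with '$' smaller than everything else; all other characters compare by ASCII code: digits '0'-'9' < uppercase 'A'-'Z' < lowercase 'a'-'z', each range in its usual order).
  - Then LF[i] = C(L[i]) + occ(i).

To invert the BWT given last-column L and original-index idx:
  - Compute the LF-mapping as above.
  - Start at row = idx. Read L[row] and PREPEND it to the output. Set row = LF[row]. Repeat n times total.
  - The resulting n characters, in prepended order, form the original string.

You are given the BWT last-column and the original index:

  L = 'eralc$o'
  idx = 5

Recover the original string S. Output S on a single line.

LF mapping: 3 6 1 4 2 0 5
Walk LF starting at row 5, prepending L[row]:
  step 1: row=5, L[5]='$', prepend. Next row=LF[5]=0
  step 2: row=0, L[0]='e', prepend. Next row=LF[0]=3
  step 3: row=3, L[3]='l', prepend. Next row=LF[3]=4
  step 4: row=4, L[4]='c', prepend. Next row=LF[4]=2
  step 5: row=2, L[2]='a', prepend. Next row=LF[2]=1
  step 6: row=1, L[1]='r', prepend. Next row=LF[1]=6
  step 7: row=6, L[6]='o', prepend. Next row=LF[6]=5
Reversed output: oracle$

Answer: oracle$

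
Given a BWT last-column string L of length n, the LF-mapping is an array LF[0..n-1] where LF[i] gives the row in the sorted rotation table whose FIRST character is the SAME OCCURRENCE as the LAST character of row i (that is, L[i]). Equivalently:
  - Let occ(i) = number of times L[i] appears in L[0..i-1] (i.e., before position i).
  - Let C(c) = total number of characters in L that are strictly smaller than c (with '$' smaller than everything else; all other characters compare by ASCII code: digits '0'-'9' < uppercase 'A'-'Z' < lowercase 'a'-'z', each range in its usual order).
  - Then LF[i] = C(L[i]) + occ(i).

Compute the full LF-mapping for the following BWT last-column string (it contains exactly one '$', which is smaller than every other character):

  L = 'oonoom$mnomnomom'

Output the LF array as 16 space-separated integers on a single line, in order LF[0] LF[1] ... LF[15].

Answer: 9 10 6 11 12 1 0 2 7 13 3 8 14 4 15 5

Derivation:
Char counts: '$':1, 'm':5, 'n':3, 'o':7
C (first-col start): C('$')=0, C('m')=1, C('n')=6, C('o')=9
L[0]='o': occ=0, LF[0]=C('o')+0=9+0=9
L[1]='o': occ=1, LF[1]=C('o')+1=9+1=10
L[2]='n': occ=0, LF[2]=C('n')+0=6+0=6
L[3]='o': occ=2, LF[3]=C('o')+2=9+2=11
L[4]='o': occ=3, LF[4]=C('o')+3=9+3=12
L[5]='m': occ=0, LF[5]=C('m')+0=1+0=1
L[6]='$': occ=0, LF[6]=C('$')+0=0+0=0
L[7]='m': occ=1, LF[7]=C('m')+1=1+1=2
L[8]='n': occ=1, LF[8]=C('n')+1=6+1=7
L[9]='o': occ=4, LF[9]=C('o')+4=9+4=13
L[10]='m': occ=2, LF[10]=C('m')+2=1+2=3
L[11]='n': occ=2, LF[11]=C('n')+2=6+2=8
L[12]='o': occ=5, LF[12]=C('o')+5=9+5=14
L[13]='m': occ=3, LF[13]=C('m')+3=1+3=4
L[14]='o': occ=6, LF[14]=C('o')+6=9+6=15
L[15]='m': occ=4, LF[15]=C('m')+4=1+4=5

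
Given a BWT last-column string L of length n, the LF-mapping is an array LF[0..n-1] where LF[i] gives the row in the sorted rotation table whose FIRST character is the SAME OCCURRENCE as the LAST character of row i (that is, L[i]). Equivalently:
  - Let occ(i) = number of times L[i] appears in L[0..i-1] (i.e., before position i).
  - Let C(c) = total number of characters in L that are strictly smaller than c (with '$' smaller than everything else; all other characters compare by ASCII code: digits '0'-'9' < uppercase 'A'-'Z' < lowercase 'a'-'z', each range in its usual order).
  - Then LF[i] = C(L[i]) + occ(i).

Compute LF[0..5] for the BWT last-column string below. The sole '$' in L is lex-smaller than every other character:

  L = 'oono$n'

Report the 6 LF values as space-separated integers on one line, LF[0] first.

Answer: 3 4 1 5 0 2

Derivation:
Char counts: '$':1, 'n':2, 'o':3
C (first-col start): C('$')=0, C('n')=1, C('o')=3
L[0]='o': occ=0, LF[0]=C('o')+0=3+0=3
L[1]='o': occ=1, LF[1]=C('o')+1=3+1=4
L[2]='n': occ=0, LF[2]=C('n')+0=1+0=1
L[3]='o': occ=2, LF[3]=C('o')+2=3+2=5
L[4]='$': occ=0, LF[4]=C('$')+0=0+0=0
L[5]='n': occ=1, LF[5]=C('n')+1=1+1=2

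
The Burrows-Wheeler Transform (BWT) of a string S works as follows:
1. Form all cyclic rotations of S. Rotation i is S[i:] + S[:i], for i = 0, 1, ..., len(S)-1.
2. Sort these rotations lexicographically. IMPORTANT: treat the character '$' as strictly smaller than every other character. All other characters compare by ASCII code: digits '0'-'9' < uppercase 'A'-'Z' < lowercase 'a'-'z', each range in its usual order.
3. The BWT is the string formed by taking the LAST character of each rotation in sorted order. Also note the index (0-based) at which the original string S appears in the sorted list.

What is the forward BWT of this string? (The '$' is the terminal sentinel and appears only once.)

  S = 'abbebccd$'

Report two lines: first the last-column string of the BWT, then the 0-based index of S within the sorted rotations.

All 9 rotations (rotation i = S[i:]+S[:i]):
  rot[0] = abbebccd$
  rot[1] = bbebccd$a
  rot[2] = bebccd$ab
  rot[3] = ebccd$abb
  rot[4] = bccd$abbe
  rot[5] = ccd$abbeb
  rot[6] = cd$abbebc
  rot[7] = d$abbebcc
  rot[8] = $abbebccd
Sorted (with $ < everything):
  sorted[0] = $abbebccd  (last char: 'd')
  sorted[1] = abbebccd$  (last char: '$')
  sorted[2] = bbebccd$a  (last char: 'a')
  sorted[3] = bccd$abbe  (last char: 'e')
  sorted[4] = bebccd$ab  (last char: 'b')
  sorted[5] = ccd$abbeb  (last char: 'b')
  sorted[6] = cd$abbebc  (last char: 'c')
  sorted[7] = d$abbebcc  (last char: 'c')
  sorted[8] = ebccd$abb  (last char: 'b')
Last column: d$aebbccb
Original string S is at sorted index 1

Answer: d$aebbccb
1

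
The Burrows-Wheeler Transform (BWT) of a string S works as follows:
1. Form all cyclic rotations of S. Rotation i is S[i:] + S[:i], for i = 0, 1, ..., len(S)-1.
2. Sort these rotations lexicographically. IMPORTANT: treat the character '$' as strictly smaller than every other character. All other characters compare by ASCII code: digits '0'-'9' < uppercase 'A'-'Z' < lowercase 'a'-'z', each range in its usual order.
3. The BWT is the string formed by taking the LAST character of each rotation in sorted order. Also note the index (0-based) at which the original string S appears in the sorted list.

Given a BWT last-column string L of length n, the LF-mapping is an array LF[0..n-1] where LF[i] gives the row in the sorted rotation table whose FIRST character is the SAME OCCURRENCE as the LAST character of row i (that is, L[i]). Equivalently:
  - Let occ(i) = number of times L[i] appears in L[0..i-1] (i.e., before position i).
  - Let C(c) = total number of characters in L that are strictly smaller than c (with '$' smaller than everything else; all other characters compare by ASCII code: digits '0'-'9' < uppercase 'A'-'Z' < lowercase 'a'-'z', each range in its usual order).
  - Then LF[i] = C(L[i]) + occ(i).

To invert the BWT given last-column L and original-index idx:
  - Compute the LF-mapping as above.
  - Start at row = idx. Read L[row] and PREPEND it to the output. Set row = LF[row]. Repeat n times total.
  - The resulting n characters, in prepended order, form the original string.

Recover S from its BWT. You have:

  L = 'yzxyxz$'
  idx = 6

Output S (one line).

LF mapping: 3 5 1 4 2 6 0
Walk LF starting at row 6, prepending L[row]:
  step 1: row=6, L[6]='$', prepend. Next row=LF[6]=0
  step 2: row=0, L[0]='y', prepend. Next row=LF[0]=3
  step 3: row=3, L[3]='y', prepend. Next row=LF[3]=4
  step 4: row=4, L[4]='x', prepend. Next row=LF[4]=2
  step 5: row=2, L[2]='x', prepend. Next row=LF[2]=1
  step 6: row=1, L[1]='z', prepend. Next row=LF[1]=5
  step 7: row=5, L[5]='z', prepend. Next row=LF[5]=6
Reversed output: zzxxyy$

Answer: zzxxyy$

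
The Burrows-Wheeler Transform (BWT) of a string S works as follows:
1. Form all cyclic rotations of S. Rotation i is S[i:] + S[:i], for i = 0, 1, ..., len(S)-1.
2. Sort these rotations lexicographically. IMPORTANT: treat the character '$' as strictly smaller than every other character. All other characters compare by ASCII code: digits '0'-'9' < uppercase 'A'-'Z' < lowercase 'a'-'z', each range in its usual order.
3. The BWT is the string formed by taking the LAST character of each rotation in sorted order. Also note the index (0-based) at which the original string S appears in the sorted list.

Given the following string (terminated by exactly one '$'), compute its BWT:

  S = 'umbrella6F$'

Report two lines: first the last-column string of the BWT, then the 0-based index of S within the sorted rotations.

All 11 rotations (rotation i = S[i:]+S[:i]):
  rot[0] = umbrella6F$
  rot[1] = mbrella6F$u
  rot[2] = brella6F$um
  rot[3] = rella6F$umb
  rot[4] = ella6F$umbr
  rot[5] = lla6F$umbre
  rot[6] = la6F$umbrel
  rot[7] = a6F$umbrell
  rot[8] = 6F$umbrella
  rot[9] = F$umbrella6
  rot[10] = $umbrella6F
Sorted (with $ < everything):
  sorted[0] = $umbrella6F  (last char: 'F')
  sorted[1] = 6F$umbrella  (last char: 'a')
  sorted[2] = F$umbrella6  (last char: '6')
  sorted[3] = a6F$umbrell  (last char: 'l')
  sorted[4] = brella6F$um  (last char: 'm')
  sorted[5] = ella6F$umbr  (last char: 'r')
  sorted[6] = la6F$umbrel  (last char: 'l')
  sorted[7] = lla6F$umbre  (last char: 'e')
  sorted[8] = mbrella6F$u  (last char: 'u')
  sorted[9] = rella6F$umb  (last char: 'b')
  sorted[10] = umbrella6F$  (last char: '$')
Last column: Fa6lmrleub$
Original string S is at sorted index 10

Answer: Fa6lmrleub$
10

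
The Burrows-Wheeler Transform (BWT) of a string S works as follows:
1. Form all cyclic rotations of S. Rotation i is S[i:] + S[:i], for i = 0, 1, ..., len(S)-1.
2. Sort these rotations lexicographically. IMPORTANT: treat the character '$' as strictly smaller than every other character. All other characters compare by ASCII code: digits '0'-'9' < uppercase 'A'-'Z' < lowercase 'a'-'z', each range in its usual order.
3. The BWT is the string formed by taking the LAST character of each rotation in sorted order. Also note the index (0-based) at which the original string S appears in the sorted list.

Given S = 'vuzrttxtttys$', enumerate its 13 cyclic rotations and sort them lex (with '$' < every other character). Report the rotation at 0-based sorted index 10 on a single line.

All 13 rotations (rotation i = S[i:]+S[:i]):
  rot[0] = vuzrttxtttys$
  rot[1] = uzrttxtttys$v
  rot[2] = zrttxtttys$vu
  rot[3] = rttxtttys$vuz
  rot[4] = ttxtttys$vuzr
  rot[5] = txtttys$vuzrt
  rot[6] = xtttys$vuzrtt
  rot[7] = tttys$vuzrttx
  rot[8] = ttys$vuzrttxt
  rot[9] = tys$vuzrttxtt
  rot[10] = ys$vuzrttxttt
  rot[11] = s$vuzrttxttty
  rot[12] = $vuzrttxtttys
Sorted (with $ < everything):
  sorted[0] = $vuzrttxtttys
  sorted[1] = rttxtttys$vuz
  sorted[2] = s$vuzrttxttty
  sorted[3] = tttys$vuzrttx
  sorted[4] = ttxtttys$vuzr
  sorted[5] = ttys$vuzrttxt
  sorted[6] = txtttys$vuzrt
  sorted[7] = tys$vuzrttxtt
  sorted[8] = uzrttxtttys$v
  sorted[9] = vuzrttxtttys$
  sorted[10] = xtttys$vuzrtt
  sorted[11] = ys$vuzrttxttt
  sorted[12] = zrttxtttys$vu
sorted[10] = xtttys$vuzrtt

Answer: xtttys$vuzrtt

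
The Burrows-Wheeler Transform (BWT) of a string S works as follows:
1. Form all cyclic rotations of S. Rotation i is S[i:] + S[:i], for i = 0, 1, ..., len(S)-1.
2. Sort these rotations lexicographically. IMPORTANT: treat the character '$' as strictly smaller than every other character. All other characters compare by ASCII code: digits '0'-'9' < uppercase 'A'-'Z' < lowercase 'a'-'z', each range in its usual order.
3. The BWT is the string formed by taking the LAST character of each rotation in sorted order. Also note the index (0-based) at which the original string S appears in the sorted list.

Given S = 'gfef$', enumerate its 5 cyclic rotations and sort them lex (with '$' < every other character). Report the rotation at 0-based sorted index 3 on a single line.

Answer: fef$g

Derivation:
All 5 rotations (rotation i = S[i:]+S[:i]):
  rot[0] = gfef$
  rot[1] = fef$g
  rot[2] = ef$gf
  rot[3] = f$gfe
  rot[4] = $gfef
Sorted (with $ < everything):
  sorted[0] = $gfef
  sorted[1] = ef$gf
  sorted[2] = f$gfe
  sorted[3] = fef$g
  sorted[4] = gfef$
sorted[3] = fef$g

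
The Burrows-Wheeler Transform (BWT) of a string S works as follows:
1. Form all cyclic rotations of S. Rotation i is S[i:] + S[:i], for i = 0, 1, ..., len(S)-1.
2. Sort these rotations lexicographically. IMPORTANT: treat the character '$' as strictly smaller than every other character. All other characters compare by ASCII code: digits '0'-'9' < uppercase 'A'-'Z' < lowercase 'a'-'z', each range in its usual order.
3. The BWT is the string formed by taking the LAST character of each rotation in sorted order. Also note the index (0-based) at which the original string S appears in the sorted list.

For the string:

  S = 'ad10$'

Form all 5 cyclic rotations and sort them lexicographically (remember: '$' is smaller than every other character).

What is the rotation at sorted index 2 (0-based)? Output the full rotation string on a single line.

Answer: 10$ad

Derivation:
All 5 rotations (rotation i = S[i:]+S[:i]):
  rot[0] = ad10$
  rot[1] = d10$a
  rot[2] = 10$ad
  rot[3] = 0$ad1
  rot[4] = $ad10
Sorted (with $ < everything):
  sorted[0] = $ad10
  sorted[1] = 0$ad1
  sorted[2] = 10$ad
  sorted[3] = ad10$
  sorted[4] = d10$a
sorted[2] = 10$ad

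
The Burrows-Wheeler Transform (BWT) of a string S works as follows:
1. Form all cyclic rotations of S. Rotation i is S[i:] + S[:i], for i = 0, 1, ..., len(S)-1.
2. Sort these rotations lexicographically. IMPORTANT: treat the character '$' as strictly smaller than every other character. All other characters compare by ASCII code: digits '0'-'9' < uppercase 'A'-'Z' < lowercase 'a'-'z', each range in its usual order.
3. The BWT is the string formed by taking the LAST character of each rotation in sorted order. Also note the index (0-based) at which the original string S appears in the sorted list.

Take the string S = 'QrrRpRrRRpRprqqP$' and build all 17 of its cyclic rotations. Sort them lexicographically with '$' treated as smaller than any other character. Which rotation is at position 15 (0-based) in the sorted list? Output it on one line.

All 17 rotations (rotation i = S[i:]+S[:i]):
  rot[0] = QrrRpRrRRpRprqqP$
  rot[1] = rrRpRrRRpRprqqP$Q
  rot[2] = rRpRrRRpRprqqP$Qr
  rot[3] = RpRrRRpRprqqP$Qrr
  rot[4] = pRrRRpRprqqP$QrrR
  rot[5] = RrRRpRprqqP$QrrRp
  rot[6] = rRRpRprqqP$QrrRpR
  rot[7] = RRpRprqqP$QrrRpRr
  rot[8] = RpRprqqP$QrrRpRrR
  rot[9] = pRprqqP$QrrRpRrRR
  rot[10] = RprqqP$QrrRpRrRRp
  rot[11] = prqqP$QrrRpRrRRpR
  rot[12] = rqqP$QrrRpRrRRpRp
  rot[13] = qqP$QrrRpRrRRpRpr
  rot[14] = qP$QrrRpRrRRpRprq
  rot[15] = P$QrrRpRrRRpRprqq
  rot[16] = $QrrRpRrRRpRprqqP
Sorted (with $ < everything):
  sorted[0] = $QrrRpRrRRpRprqqP
  sorted[1] = P$QrrRpRrRRpRprqq
  sorted[2] = QrrRpRrRRpRprqqP$
  sorted[3] = RRpRprqqP$QrrRpRr
  sorted[4] = RpRprqqP$QrrRpRrR
  sorted[5] = RpRrRRpRprqqP$Qrr
  sorted[6] = RprqqP$QrrRpRrRRp
  sorted[7] = RrRRpRprqqP$QrrRp
  sorted[8] = pRprqqP$QrrRpRrRR
  sorted[9] = pRrRRpRprqqP$QrrR
  sorted[10] = prqqP$QrrRpRrRRpR
  sorted[11] = qP$QrrRpRrRRpRprq
  sorted[12] = qqP$QrrRpRrRRpRpr
  sorted[13] = rRRpRprqqP$QrrRpR
  sorted[14] = rRpRrRRpRprqqP$Qr
  sorted[15] = rqqP$QrrRpRrRRpRp
  sorted[16] = rrRpRrRRpRprqqP$Q
sorted[15] = rqqP$QrrRpRrRRpRp

Answer: rqqP$QrrRpRrRRpRp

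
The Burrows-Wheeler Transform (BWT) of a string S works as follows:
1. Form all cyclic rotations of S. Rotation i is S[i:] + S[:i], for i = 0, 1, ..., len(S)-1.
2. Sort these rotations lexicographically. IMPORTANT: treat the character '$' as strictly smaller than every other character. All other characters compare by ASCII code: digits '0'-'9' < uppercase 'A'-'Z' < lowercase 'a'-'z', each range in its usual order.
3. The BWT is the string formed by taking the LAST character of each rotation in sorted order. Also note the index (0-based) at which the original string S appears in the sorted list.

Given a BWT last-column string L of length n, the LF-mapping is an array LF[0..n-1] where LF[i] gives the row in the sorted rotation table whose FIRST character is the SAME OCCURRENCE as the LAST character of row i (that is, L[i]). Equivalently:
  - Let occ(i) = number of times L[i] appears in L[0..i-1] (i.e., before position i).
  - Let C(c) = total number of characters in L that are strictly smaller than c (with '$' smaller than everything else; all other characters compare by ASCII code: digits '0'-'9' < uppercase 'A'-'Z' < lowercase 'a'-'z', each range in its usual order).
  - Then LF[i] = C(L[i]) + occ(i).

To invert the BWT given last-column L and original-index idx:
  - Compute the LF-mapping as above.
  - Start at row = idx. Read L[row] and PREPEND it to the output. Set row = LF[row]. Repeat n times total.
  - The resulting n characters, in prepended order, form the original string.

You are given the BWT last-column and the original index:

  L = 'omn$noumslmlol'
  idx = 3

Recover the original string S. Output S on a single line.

Answer: lumomnlosnmlo$

Derivation:
LF mapping: 9 4 7 0 8 10 13 5 12 1 6 2 11 3
Walk LF starting at row 3, prepending L[row]:
  step 1: row=3, L[3]='$', prepend. Next row=LF[3]=0
  step 2: row=0, L[0]='o', prepend. Next row=LF[0]=9
  step 3: row=9, L[9]='l', prepend. Next row=LF[9]=1
  step 4: row=1, L[1]='m', prepend. Next row=LF[1]=4
  step 5: row=4, L[4]='n', prepend. Next row=LF[4]=8
  step 6: row=8, L[8]='s', prepend. Next row=LF[8]=12
  step 7: row=12, L[12]='o', prepend. Next row=LF[12]=11
  step 8: row=11, L[11]='l', prepend. Next row=LF[11]=2
  step 9: row=2, L[2]='n', prepend. Next row=LF[2]=7
  step 10: row=7, L[7]='m', prepend. Next row=LF[7]=5
  step 11: row=5, L[5]='o', prepend. Next row=LF[5]=10
  step 12: row=10, L[10]='m', prepend. Next row=LF[10]=6
  step 13: row=6, L[6]='u', prepend. Next row=LF[6]=13
  step 14: row=13, L[13]='l', prepend. Next row=LF[13]=3
Reversed output: lumomnlosnmlo$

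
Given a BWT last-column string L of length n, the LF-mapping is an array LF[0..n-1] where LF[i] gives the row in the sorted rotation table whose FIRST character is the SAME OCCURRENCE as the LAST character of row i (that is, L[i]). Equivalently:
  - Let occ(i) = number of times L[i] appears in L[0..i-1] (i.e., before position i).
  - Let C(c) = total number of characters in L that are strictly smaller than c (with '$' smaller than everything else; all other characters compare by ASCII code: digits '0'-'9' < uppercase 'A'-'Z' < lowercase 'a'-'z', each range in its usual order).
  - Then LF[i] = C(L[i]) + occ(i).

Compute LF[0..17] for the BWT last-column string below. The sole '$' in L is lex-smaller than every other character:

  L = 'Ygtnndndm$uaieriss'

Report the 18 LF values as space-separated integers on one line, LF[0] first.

Char counts: '$':1, 'Y':1, 'a':1, 'd':2, 'e':1, 'g':1, 'i':2, 'm':1, 'n':3, 'r':1, 's':2, 't':1, 'u':1
C (first-col start): C('$')=0, C('Y')=1, C('a')=2, C('d')=3, C('e')=5, C('g')=6, C('i')=7, C('m')=9, C('n')=10, C('r')=13, C('s')=14, C('t')=16, C('u')=17
L[0]='Y': occ=0, LF[0]=C('Y')+0=1+0=1
L[1]='g': occ=0, LF[1]=C('g')+0=6+0=6
L[2]='t': occ=0, LF[2]=C('t')+0=16+0=16
L[3]='n': occ=0, LF[3]=C('n')+0=10+0=10
L[4]='n': occ=1, LF[4]=C('n')+1=10+1=11
L[5]='d': occ=0, LF[5]=C('d')+0=3+0=3
L[6]='n': occ=2, LF[6]=C('n')+2=10+2=12
L[7]='d': occ=1, LF[7]=C('d')+1=3+1=4
L[8]='m': occ=0, LF[8]=C('m')+0=9+0=9
L[9]='$': occ=0, LF[9]=C('$')+0=0+0=0
L[10]='u': occ=0, LF[10]=C('u')+0=17+0=17
L[11]='a': occ=0, LF[11]=C('a')+0=2+0=2
L[12]='i': occ=0, LF[12]=C('i')+0=7+0=7
L[13]='e': occ=0, LF[13]=C('e')+0=5+0=5
L[14]='r': occ=0, LF[14]=C('r')+0=13+0=13
L[15]='i': occ=1, LF[15]=C('i')+1=7+1=8
L[16]='s': occ=0, LF[16]=C('s')+0=14+0=14
L[17]='s': occ=1, LF[17]=C('s')+1=14+1=15

Answer: 1 6 16 10 11 3 12 4 9 0 17 2 7 5 13 8 14 15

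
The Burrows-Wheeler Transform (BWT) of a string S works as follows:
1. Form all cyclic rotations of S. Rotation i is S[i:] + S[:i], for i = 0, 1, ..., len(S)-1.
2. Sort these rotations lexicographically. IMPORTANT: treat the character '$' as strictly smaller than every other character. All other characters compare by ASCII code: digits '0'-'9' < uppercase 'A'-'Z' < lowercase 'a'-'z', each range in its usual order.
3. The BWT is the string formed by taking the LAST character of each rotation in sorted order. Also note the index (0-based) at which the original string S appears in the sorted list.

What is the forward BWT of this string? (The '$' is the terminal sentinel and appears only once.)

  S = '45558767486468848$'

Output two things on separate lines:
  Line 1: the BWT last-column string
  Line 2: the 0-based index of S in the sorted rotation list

Answer: 8$6874558746848456
1

Derivation:
All 18 rotations (rotation i = S[i:]+S[:i]):
  rot[0] = 45558767486468848$
  rot[1] = 5558767486468848$4
  rot[2] = 558767486468848$45
  rot[3] = 58767486468848$455
  rot[4] = 8767486468848$4555
  rot[5] = 767486468848$45558
  rot[6] = 67486468848$455587
  rot[7] = 7486468848$4555876
  rot[8] = 486468848$45558767
  rot[9] = 86468848$455587674
  rot[10] = 6468848$4555876748
  rot[11] = 468848$45558767486
  rot[12] = 68848$455587674864
  rot[13] = 8848$4555876748646
  rot[14] = 848$45558767486468
  rot[15] = 48$455587674864688
  rot[16] = 8$4555876748646884
  rot[17] = $45558767486468848
Sorted (with $ < everything):
  sorted[0] = $45558767486468848  (last char: '8')
  sorted[1] = 45558767486468848$  (last char: '$')
  sorted[2] = 468848$45558767486  (last char: '6')
  sorted[3] = 48$455587674864688  (last char: '8')
  sorted[4] = 486468848$45558767  (last char: '7')
  sorted[5] = 5558767486468848$4  (last char: '4')
  sorted[6] = 558767486468848$45  (last char: '5')
  sorted[7] = 58767486468848$455  (last char: '5')
  sorted[8] = 6468848$4555876748  (last char: '8')
  sorted[9] = 67486468848$455587  (last char: '7')
  sorted[10] = 68848$455587674864  (last char: '4')
  sorted[11] = 7486468848$4555876  (last char: '6')
  sorted[12] = 767486468848$45558  (last char: '8')
  sorted[13] = 8$4555876748646884  (last char: '4')
  sorted[14] = 848$45558767486468  (last char: '8')
  sorted[15] = 86468848$455587674  (last char: '4')
  sorted[16] = 8767486468848$4555  (last char: '5')
  sorted[17] = 8848$4555876748646  (last char: '6')
Last column: 8$6874558746848456
Original string S is at sorted index 1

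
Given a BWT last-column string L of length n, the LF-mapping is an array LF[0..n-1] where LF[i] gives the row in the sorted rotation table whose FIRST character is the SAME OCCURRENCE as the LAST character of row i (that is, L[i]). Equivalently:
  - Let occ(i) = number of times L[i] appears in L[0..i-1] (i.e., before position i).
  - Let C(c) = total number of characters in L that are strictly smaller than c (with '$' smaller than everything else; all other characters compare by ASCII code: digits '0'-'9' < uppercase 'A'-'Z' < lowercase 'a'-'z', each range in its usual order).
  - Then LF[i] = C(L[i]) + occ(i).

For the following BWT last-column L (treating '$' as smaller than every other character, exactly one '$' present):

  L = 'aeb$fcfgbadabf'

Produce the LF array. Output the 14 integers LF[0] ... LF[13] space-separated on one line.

Char counts: '$':1, 'a':3, 'b':3, 'c':1, 'd':1, 'e':1, 'f':3, 'g':1
C (first-col start): C('$')=0, C('a')=1, C('b')=4, C('c')=7, C('d')=8, C('e')=9, C('f')=10, C('g')=13
L[0]='a': occ=0, LF[0]=C('a')+0=1+0=1
L[1]='e': occ=0, LF[1]=C('e')+0=9+0=9
L[2]='b': occ=0, LF[2]=C('b')+0=4+0=4
L[3]='$': occ=0, LF[3]=C('$')+0=0+0=0
L[4]='f': occ=0, LF[4]=C('f')+0=10+0=10
L[5]='c': occ=0, LF[5]=C('c')+0=7+0=7
L[6]='f': occ=1, LF[6]=C('f')+1=10+1=11
L[7]='g': occ=0, LF[7]=C('g')+0=13+0=13
L[8]='b': occ=1, LF[8]=C('b')+1=4+1=5
L[9]='a': occ=1, LF[9]=C('a')+1=1+1=2
L[10]='d': occ=0, LF[10]=C('d')+0=8+0=8
L[11]='a': occ=2, LF[11]=C('a')+2=1+2=3
L[12]='b': occ=2, LF[12]=C('b')+2=4+2=6
L[13]='f': occ=2, LF[13]=C('f')+2=10+2=12

Answer: 1 9 4 0 10 7 11 13 5 2 8 3 6 12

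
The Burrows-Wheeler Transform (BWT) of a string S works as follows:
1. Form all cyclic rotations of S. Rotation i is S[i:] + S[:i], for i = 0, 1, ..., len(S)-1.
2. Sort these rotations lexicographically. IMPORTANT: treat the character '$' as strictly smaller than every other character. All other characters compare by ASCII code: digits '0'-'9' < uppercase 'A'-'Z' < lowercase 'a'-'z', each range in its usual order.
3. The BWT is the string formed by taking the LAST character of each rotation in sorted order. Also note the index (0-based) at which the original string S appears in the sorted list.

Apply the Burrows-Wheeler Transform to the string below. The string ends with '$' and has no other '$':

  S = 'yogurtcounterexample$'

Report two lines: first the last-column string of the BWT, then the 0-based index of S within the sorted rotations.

All 21 rotations (rotation i = S[i:]+S[:i]):
  rot[0] = yogurtcounterexample$
  rot[1] = ogurtcounterexample$y
  rot[2] = gurtcounterexample$yo
  rot[3] = urtcounterexample$yog
  rot[4] = rtcounterexample$yogu
  rot[5] = tcounterexample$yogur
  rot[6] = counterexample$yogurt
  rot[7] = ounterexample$yogurtc
  rot[8] = unterexample$yogurtco
  rot[9] = nterexample$yogurtcou
  rot[10] = terexample$yogurtcoun
  rot[11] = erexample$yogurtcount
  rot[12] = rexample$yogurtcounte
  rot[13] = example$yogurtcounter
  rot[14] = xample$yogurtcountere
  rot[15] = ample$yogurtcounterex
  rot[16] = mple$yogurtcounterexa
  rot[17] = ple$yogurtcounterexam
  rot[18] = le$yogurtcounterexamp
  rot[19] = e$yogurtcounterexampl
  rot[20] = $yogurtcounterexample
Sorted (with $ < everything):
  sorted[0] = $yogurtcounterexample  (last char: 'e')
  sorted[1] = ample$yogurtcounterex  (last char: 'x')
  sorted[2] = counterexample$yogurt  (last char: 't')
  sorted[3] = e$yogurtcounterexampl  (last char: 'l')
  sorted[4] = erexample$yogurtcount  (last char: 't')
  sorted[5] = example$yogurtcounter  (last char: 'r')
  sorted[6] = gurtcounterexample$yo  (last char: 'o')
  sorted[7] = le$yogurtcounterexamp  (last char: 'p')
  sorted[8] = mple$yogurtcounterexa  (last char: 'a')
  sorted[9] = nterexample$yogurtcou  (last char: 'u')
  sorted[10] = ogurtcounterexample$y  (last char: 'y')
  sorted[11] = ounterexample$yogurtc  (last char: 'c')
  sorted[12] = ple$yogurtcounterexam  (last char: 'm')
  sorted[13] = rexample$yogurtcounte  (last char: 'e')
  sorted[14] = rtcounterexample$yogu  (last char: 'u')
  sorted[15] = tcounterexample$yogur  (last char: 'r')
  sorted[16] = terexample$yogurtcoun  (last char: 'n')
  sorted[17] = unterexample$yogurtco  (last char: 'o')
  sorted[18] = urtcounterexample$yog  (last char: 'g')
  sorted[19] = xample$yogurtcountere  (last char: 'e')
  sorted[20] = yogurtcounterexample$  (last char: '$')
Last column: extltropauycmeurnoge$
Original string S is at sorted index 20

Answer: extltropauycmeurnoge$
20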